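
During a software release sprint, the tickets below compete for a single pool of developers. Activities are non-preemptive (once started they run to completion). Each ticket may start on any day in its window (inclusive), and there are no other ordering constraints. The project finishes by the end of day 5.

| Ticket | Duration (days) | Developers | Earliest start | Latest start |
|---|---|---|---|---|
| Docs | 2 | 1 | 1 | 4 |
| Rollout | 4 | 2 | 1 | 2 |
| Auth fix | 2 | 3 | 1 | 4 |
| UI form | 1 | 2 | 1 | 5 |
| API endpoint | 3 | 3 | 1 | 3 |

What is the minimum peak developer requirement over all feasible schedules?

6

Early-start (Docs@1, Rollout@1, Auth fix@1, UI form@1, API endpoint@1) gives peak 11: d1:11  d2:9  d3:5  d4:2  d5:0.
Shift UI form→5, API endpoint→3.
Schedule Docs@1, Rollout@1, Auth fix@1, UI form@5, API endpoint@3: d1:6  d2:6  d3:5  d4:5  d5:5 — peak 6.
Total developer-days = 27 over 5 days ⇒ peak ≥ ⌈27/5⌉ = 6, so 6 is optimal.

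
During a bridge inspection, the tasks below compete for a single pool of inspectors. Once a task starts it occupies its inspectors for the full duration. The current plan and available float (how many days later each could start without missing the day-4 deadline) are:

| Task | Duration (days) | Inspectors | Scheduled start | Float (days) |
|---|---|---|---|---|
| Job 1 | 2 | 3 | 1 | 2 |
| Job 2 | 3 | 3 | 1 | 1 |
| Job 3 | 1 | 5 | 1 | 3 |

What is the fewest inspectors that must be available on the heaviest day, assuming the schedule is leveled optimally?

6

Early-start (Job 1@1, Job 2@1, Job 3@1) gives peak 11: d1:11  d2:6  d3:3  d4:0.
Shift Job 3→4.
Schedule Job 1@1, Job 2@1, Job 3@4: d1:6  d2:6  d3:3  d4:5 — peak 6.
No arrangement of the 24 feasible schedules does better.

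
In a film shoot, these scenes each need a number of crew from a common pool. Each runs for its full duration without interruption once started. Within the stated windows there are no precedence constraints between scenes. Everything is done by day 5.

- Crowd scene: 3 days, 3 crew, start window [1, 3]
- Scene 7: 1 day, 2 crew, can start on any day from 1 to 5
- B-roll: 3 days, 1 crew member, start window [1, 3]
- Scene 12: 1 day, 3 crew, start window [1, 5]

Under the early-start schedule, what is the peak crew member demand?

9

Early-start schedule: Crowd scene@1, Scene 7@1, B-roll@1, Scene 12@1.
Load per day: day 1: 9, day 2: 4, day 3: 4, day 4: 0, day 5: 0.
Peak is 9.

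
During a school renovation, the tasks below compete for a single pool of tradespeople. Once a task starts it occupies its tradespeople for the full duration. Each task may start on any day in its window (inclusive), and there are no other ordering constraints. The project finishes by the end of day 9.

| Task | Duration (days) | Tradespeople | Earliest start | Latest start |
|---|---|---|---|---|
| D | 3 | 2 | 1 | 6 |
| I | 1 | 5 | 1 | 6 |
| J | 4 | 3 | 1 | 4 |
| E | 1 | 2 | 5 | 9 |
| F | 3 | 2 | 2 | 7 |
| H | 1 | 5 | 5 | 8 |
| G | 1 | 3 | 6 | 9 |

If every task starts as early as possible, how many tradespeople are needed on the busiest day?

Early-start schedule: D@1, I@1, J@1, E@5, F@2, H@5, G@6.
Load per day: day 1: 10, day 2: 7, day 3: 7, day 4: 5, day 5: 7, day 6: 3, day 7: 0, day 8: 0, day 9: 0.
Peak is 10.

10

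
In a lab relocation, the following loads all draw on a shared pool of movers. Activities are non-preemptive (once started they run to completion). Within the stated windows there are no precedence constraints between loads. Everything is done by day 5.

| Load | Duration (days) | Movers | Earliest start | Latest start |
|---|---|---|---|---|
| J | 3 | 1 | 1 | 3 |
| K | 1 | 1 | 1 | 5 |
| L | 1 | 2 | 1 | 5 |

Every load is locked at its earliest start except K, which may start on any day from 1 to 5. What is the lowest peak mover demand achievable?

3

K@1: d1:4  d2:1  d3:1  d4:0  d5:0 → peak 4
K@2: d1:3  d2:2  d3:1  d4:0  d5:0 → peak 3
K@3: d1:3  d2:1  d3:2  d4:0  d5:0 → peak 3
K@4: d1:3  d2:1  d3:1  d4:1  d5:0 → peak 3
K@5: d1:3  d2:1  d3:1  d4:0  d5:1 → peak 3
Best is K@2, peak 3.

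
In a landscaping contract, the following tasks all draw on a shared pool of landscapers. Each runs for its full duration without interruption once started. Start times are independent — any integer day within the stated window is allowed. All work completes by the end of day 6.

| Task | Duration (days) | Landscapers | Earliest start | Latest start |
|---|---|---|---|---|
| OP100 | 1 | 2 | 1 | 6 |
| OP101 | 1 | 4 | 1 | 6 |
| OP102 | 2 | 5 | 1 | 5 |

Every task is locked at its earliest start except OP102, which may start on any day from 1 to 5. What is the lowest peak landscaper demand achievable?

6

OP102@1: d1:11  d2:5  d3:0  d4:0  d5:0  d6:0 → peak 11
OP102@2: d1:6  d2:5  d3:5  d4:0  d5:0  d6:0 → peak 6
OP102@3: d1:6  d2:0  d3:5  d4:5  d5:0  d6:0 → peak 6
OP102@4: d1:6  d2:0  d3:0  d4:5  d5:5  d6:0 → peak 6
OP102@5: d1:6  d2:0  d3:0  d4:0  d5:5  d6:5 → peak 6
Best is OP102@2, peak 6.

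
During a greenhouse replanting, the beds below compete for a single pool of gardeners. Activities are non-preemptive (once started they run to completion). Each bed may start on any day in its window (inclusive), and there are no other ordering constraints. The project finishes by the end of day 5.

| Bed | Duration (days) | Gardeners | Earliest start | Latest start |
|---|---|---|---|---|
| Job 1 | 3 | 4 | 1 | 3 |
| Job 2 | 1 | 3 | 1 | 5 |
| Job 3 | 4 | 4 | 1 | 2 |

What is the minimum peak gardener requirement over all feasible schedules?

8

Early-start (Job 1@1, Job 2@1, Job 3@1) gives peak 11: d1:11  d2:8  d3:8  d4:4  d5:0.
Shift Job 3→2.
Schedule Job 1@1, Job 2@1, Job 3@2: d1:7  d2:8  d3:8  d4:4  d5:4 — peak 8.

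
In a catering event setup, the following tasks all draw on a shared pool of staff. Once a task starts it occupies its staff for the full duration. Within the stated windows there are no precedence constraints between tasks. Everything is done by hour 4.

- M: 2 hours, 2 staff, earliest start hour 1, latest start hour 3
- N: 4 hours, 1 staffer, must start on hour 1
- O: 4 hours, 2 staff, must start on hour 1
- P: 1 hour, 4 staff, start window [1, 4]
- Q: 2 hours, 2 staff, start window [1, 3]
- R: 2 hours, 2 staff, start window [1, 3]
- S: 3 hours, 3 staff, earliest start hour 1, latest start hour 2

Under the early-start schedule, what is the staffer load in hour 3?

At early start, hour 3 has: N, O, S.
Demand: 1 + 2 + 3 = 6.

6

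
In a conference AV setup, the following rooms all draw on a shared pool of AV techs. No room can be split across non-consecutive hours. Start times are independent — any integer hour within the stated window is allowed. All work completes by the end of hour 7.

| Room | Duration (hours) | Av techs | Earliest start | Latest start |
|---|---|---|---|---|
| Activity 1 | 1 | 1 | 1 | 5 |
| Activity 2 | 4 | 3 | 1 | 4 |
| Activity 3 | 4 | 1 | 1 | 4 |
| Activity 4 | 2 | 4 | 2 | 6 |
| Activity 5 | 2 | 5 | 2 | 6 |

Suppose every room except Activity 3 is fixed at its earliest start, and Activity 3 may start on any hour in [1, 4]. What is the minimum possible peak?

12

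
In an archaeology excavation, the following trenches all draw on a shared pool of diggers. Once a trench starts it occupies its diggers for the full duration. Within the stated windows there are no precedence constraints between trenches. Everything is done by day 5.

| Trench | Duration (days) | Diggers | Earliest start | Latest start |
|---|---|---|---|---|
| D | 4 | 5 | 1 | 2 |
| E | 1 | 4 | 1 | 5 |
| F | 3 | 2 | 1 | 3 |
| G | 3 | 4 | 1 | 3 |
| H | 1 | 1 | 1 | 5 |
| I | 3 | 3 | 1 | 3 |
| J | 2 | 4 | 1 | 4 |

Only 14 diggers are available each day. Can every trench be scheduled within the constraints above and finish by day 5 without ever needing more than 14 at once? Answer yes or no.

yes

Schedule D@1, E@1, F@1, G@2, H@4, I@1, J@4: d1:14  d2:14  d3:14  d4:14  d5:4 — peak 14 ≤ 14.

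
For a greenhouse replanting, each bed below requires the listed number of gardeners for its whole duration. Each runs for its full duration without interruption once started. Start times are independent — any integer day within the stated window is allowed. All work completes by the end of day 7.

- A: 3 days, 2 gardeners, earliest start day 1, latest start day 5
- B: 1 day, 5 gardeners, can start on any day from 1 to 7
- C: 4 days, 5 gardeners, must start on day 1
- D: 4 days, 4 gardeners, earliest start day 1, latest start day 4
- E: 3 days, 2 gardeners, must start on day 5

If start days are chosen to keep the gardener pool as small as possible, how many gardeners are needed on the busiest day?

9

Early-start (A@1, B@1, C@1, D@1, E@5) gives peak 16: d1:16  d2:11  d3:11  d4:9  d5:2  d6:2  d7:2.
Shift A→5, B→5.
Schedule A@5, B@5, C@1, D@1, E@5: d1:9  d2:9  d3:9  d4:9  d5:9  d6:4  d7:4 — peak 9.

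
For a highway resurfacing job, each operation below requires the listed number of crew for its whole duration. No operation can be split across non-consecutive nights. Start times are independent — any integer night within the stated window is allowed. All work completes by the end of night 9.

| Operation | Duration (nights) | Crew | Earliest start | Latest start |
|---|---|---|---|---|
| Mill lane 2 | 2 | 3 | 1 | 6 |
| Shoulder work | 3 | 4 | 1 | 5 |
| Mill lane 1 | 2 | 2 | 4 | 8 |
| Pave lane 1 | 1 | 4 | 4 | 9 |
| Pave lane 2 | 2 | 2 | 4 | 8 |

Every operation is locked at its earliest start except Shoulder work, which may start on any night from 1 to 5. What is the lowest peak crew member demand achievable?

8

Shoulder work@1: n1:7  n2:7  n3:4  n4:8  n5:4  n6:0  n7:0  n8:0  n9:0 → peak 8
Shoulder work@2: n1:3  n2:7  n3:4  n4:12  n5:4  n6:0  n7:0  n8:0  n9:0 → peak 12
Shoulder work@3: n1:3  n2:3  n3:4  n4:12  n5:8  n6:0  n7:0  n8:0  n9:0 → peak 12
Shoulder work@4: n1:3  n2:3  n3:0  n4:12  n5:8  n6:4  n7:0  n8:0  n9:0 → peak 12
Shoulder work@5: n1:3  n2:3  n3:0  n4:8  n5:8  n6:4  n7:4  n8:0  n9:0 → peak 8
Best is Shoulder work@1, peak 8.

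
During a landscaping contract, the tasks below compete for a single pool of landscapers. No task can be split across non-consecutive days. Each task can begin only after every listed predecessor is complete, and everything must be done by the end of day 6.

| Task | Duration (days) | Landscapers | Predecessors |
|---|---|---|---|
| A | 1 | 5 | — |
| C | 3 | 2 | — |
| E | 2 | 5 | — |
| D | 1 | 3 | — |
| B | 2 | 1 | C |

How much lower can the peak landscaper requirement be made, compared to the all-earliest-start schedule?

9

Early-start peak: d1:15  d2:7  d3:2  d4:1  d5:1  d6:0 ⇒ 15.
Leveled (A@1, C@2, E@5, D@2, B@5): d1:5  d2:5  d3:2  d4:2  d5:6  d6:6 ⇒ 6.
Reduction 15 − 6 = 9.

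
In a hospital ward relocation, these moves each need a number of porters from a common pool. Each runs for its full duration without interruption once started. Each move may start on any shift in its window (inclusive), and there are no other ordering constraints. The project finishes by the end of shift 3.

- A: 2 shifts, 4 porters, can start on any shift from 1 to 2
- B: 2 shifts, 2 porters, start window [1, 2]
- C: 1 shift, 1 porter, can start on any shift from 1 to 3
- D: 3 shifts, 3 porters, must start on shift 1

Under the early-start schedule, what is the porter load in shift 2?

9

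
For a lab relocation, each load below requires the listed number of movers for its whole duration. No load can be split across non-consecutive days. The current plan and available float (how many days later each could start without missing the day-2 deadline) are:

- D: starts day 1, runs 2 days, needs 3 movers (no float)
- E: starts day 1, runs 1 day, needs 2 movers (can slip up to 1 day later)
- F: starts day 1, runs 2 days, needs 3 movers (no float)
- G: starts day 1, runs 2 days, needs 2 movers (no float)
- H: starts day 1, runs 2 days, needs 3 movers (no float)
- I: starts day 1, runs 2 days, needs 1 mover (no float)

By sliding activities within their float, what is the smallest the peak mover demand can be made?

14

Schedule D@1, E@1, F@1, G@1, H@1, I@1: d1:14  d2:12 — peak 14.
No arrangement of the 2 feasible schedules does better.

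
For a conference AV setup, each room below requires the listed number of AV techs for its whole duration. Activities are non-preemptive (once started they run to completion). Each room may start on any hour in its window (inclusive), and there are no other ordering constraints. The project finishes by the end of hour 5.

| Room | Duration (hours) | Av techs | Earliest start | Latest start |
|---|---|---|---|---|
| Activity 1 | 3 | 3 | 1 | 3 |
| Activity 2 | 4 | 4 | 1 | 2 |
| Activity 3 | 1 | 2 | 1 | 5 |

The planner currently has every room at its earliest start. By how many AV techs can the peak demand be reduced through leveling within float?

2

Early-start peak: h1:9  h2:7  h3:7  h4:4  h5:0 ⇒ 9.
Leveled (Activity 1@1, Activity 2@1, Activity 3@4): h1:7  h2:7  h3:7  h4:6  h5:0 ⇒ 7.
Reduction 9 − 7 = 2.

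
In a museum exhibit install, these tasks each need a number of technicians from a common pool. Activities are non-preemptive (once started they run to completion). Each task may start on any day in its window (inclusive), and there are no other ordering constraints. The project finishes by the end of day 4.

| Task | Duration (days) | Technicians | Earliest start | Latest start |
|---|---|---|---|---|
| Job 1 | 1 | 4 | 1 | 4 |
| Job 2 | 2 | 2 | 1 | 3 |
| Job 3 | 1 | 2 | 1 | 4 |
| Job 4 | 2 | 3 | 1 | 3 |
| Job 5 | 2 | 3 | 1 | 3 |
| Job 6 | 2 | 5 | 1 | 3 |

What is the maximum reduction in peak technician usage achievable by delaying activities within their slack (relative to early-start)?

10

Early-start peak: d1:19  d2:13  d3:0  d4:0 ⇒ 19.
Leveled (Job 1@1, Job 2@1, Job 3@2, Job 4@1, Job 5@3, Job 6@3): d1:9  d2:7  d3:8  d4:8 ⇒ 9.
Reduction 19 − 9 = 10.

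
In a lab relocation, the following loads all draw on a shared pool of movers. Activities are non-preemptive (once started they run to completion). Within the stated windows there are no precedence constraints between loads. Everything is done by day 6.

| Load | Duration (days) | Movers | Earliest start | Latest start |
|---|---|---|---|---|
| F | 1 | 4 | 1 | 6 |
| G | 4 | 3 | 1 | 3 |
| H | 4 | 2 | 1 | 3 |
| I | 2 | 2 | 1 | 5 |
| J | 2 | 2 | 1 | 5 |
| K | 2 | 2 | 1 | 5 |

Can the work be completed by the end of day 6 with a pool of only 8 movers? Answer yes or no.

Schedule F@1, G@1, H@2, I@2, J@4, K@5: d1:7  d2:7  d3:7  d4:7  d5:6  d6:2 — peak 7 ≤ 8.

yes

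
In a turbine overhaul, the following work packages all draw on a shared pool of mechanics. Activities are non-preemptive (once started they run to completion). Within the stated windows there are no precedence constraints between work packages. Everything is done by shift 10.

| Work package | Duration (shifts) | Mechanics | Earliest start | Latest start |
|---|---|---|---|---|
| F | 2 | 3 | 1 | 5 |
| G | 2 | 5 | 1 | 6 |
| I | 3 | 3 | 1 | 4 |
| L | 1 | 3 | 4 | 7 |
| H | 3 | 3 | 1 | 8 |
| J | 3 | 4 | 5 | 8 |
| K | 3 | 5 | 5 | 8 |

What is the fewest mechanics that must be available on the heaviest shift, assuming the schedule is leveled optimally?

Early-start (F@1, G@1, I@1, L@4, H@1, J@5, K@5) gives peak 14: s1:14  s2:14  s3:6  s4:3  s5:9  s6:9  s7:9  s8:0  s9:0  s10:0.
Shift I→3, H→6, K→8.
Schedule F@1, G@1, I@3, L@4, H@6, J@5, K@8: s1:8  s2:8  s3:3  s4:6  s5:7  s6:7  s7:7  s8:8  s9:5  s10:5 — peak 8.

8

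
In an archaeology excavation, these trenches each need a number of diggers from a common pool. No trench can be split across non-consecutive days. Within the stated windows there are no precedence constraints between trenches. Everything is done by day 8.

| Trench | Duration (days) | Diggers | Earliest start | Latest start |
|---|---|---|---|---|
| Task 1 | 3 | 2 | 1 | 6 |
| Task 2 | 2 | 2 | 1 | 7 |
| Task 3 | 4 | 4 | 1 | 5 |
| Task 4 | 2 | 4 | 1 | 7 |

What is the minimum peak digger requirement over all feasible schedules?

Early-start (Task 1@1, Task 2@1, Task 3@1, Task 4@1) gives peak 12: d1:12  d2:12  d3:6  d4:4  d5:0  d6:0  d7:0  d8:0.
Shift Task 3→3, Task 4→7.
Schedule Task 1@1, Task 2@1, Task 3@3, Task 4@7: d1:4  d2:4  d3:6  d4:4  d5:4  d6:4  d7:4  d8:4 — peak 6.

6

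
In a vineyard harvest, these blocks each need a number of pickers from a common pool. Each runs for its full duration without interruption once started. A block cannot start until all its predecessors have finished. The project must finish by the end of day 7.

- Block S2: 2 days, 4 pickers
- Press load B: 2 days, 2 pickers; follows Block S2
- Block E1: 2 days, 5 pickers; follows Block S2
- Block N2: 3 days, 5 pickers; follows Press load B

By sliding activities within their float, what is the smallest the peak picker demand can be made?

7

Schedule Block S2@1, Press load B@3, Block E1@3, Block N2@5: d1:4  d2:4  d3:7  d4:7  d5:5  d6:5  d7:5 — peak 7.
No arrangement of the 4 feasible schedules does better.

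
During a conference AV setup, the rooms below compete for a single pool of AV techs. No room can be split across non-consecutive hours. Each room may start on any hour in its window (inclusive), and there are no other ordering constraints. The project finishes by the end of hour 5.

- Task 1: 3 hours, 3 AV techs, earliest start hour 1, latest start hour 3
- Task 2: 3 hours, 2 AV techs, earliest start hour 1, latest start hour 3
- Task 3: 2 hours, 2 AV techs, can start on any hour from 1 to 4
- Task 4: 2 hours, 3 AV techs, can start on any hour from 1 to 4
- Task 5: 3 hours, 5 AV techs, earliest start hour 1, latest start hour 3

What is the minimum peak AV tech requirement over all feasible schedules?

10

Early-start (Task 1@1, Task 2@1, Task 3@1, Task 4@1, Task 5@1) gives peak 15: h1:15  h2:15  h3:10  h4:0  h5:0.
Shift Task 5→3.
Schedule Task 1@1, Task 2@1, Task 3@1, Task 4@1, Task 5@3: h1:10  h2:10  h3:10  h4:5  h5:5 — peak 10.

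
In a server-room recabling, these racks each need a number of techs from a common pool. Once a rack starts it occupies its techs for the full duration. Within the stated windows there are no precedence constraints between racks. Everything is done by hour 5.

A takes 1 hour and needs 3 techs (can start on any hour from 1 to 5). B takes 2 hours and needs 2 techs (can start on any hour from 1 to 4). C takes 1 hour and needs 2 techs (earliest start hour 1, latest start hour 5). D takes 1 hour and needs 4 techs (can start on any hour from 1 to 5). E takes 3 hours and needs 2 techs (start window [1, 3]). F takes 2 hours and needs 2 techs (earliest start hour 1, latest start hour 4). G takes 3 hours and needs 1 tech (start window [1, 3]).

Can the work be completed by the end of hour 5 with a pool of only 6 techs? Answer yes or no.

yes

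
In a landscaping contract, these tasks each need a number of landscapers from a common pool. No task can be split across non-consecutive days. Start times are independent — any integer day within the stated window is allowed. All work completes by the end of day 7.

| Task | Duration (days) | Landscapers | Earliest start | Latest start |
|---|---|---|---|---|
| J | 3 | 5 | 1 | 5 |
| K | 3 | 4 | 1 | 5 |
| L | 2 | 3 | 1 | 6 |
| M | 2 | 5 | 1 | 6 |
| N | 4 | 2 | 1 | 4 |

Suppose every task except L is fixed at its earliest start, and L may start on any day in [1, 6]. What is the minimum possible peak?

16

L@1: d1:19  d2:19  d3:11  d4:2  d5:0  d6:0  d7:0 → peak 19
L@2: d1:16  d2:19  d3:14  d4:2  d5:0  d6:0  d7:0 → peak 19
L@3: d1:16  d2:16  d3:14  d4:5  d5:0  d6:0  d7:0 → peak 16
L@4: d1:16  d2:16  d3:11  d4:5  d5:3  d6:0  d7:0 → peak 16
L@5: d1:16  d2:16  d3:11  d4:2  d5:3  d6:3  d7:0 → peak 16
L@6: d1:16  d2:16  d3:11  d4:2  d5:0  d6:3  d7:3 → peak 16
Best is L@3, peak 16.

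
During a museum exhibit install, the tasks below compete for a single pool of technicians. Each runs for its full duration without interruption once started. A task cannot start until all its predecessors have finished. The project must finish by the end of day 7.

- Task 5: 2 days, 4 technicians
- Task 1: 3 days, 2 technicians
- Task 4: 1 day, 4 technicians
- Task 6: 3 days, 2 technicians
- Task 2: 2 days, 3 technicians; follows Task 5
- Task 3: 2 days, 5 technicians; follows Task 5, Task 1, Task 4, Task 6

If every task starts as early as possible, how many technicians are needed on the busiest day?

Early-start schedule: Task 5@1, Task 1@1, Task 4@1, Task 6@1, Task 2@3, Task 3@4.
Load per day: day 1: 12, day 2: 8, day 3: 7, day 4: 8, day 5: 5, day 6: 0, day 7: 0.
Peak is 12.

12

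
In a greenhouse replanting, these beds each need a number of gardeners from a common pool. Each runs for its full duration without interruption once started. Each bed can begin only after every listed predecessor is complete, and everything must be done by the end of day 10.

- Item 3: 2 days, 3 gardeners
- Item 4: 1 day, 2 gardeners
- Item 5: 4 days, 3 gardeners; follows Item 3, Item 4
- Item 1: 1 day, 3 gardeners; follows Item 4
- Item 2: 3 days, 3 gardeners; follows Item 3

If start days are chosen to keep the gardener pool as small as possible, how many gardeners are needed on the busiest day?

Early-start (Item 3@1, Item 4@1, Item 5@3, Item 1@2, Item 2@3) gives peak 6: d1:5  d2:6  d3:6  d4:6  d5:6  d6:3  d7:0  d8:0  d9:0  d10:0.
Shift Item 1→7, Item 2→8.
Schedule Item 3@1, Item 4@1, Item 5@3, Item 1@7, Item 2@8: d1:5  d2:3  d3:3  d4:3  d5:3  d6:3  d7:3  d8:3  d9:3  d10:3 — peak 5.

5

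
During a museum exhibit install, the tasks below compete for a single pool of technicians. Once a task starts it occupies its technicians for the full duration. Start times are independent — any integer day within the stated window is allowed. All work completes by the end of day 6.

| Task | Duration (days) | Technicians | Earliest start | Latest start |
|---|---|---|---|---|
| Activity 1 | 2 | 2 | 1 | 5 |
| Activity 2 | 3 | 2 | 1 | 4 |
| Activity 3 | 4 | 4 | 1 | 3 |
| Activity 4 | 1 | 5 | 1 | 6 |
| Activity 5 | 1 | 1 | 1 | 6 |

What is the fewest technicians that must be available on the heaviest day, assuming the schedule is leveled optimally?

6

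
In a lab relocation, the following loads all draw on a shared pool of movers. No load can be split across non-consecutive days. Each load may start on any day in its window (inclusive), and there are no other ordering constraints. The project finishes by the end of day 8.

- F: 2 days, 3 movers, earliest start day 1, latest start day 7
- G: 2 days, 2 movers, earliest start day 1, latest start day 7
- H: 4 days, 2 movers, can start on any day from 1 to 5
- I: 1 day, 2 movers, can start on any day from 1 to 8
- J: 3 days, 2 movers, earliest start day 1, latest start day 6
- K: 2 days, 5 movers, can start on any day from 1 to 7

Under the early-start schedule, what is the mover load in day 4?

At early start, day 4 has: H.
Demand: 2 = 2.

2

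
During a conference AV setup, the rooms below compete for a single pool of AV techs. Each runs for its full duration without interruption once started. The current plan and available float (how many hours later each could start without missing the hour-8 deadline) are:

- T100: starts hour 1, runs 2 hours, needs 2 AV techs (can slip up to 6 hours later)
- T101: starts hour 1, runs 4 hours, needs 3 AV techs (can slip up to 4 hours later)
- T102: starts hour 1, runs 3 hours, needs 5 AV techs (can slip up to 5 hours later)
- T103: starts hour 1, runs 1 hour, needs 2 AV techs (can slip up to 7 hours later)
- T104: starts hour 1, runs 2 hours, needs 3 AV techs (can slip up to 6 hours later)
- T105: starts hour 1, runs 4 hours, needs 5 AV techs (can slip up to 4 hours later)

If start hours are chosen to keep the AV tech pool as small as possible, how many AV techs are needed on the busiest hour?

8

Early-start (T100@1, T101@1, T102@1, T103@1, T104@1, T105@1) gives peak 20: h1:20  h2:18  h3:13  h4:8  h5:0  h6:0  h7:0  h8:0.
Shift T101→3, T103→4, T104→7, T105→5.
Schedule T100@1, T101@3, T102@1, T103@4, T104@7, T105@5: h1:7  h2:7  h3:8  h4:5  h5:8  h6:8  h7:8  h8:8 — peak 8.
Total AV tech-hours = 59 over 8 hours ⇒ peak ≥ ⌈59/8⌉ = 8, so 8 is optimal.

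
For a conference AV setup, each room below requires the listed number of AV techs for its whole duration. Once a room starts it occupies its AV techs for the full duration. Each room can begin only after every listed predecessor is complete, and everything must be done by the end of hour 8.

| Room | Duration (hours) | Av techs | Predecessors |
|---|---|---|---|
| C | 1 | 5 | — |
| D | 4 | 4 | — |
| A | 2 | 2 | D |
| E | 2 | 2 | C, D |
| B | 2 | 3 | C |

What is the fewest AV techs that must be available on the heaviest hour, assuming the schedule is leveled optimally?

7

Early-start (C@1, D@1, A@5, E@5, B@2) gives peak 9: h1:9  h2:7  h3:7  h4:4  h5:4  h6:4  h7:0  h8:0.
Shift D→2, A→6, E→6.
Schedule C@1, D@2, A@6, E@6, B@2: h1:5  h2:7  h3:7  h4:4  h5:4  h6:4  h7:4  h8:0 — peak 7.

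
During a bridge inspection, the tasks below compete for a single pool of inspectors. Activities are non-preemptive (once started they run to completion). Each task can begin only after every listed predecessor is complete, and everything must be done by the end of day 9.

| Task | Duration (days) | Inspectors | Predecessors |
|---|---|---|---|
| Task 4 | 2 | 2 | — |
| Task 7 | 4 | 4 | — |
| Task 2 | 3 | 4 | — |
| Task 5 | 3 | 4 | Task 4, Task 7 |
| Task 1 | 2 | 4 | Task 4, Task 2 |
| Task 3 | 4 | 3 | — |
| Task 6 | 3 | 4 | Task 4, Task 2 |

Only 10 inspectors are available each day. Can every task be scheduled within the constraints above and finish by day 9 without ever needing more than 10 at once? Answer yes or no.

The minimum achievable peak is 11; 10 < 11, so no feasible schedule stays within the cap.

no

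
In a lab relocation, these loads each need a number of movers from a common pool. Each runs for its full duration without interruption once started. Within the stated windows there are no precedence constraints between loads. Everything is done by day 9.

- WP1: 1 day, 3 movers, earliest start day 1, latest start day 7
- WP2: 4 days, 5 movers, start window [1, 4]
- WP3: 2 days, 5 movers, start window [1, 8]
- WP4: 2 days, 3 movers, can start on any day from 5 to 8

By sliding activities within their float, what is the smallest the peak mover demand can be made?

Early-start (WP1@1, WP2@1, WP3@1, WP4@5) gives peak 13: d1:13  d2:10  d3:5  d4:5  d5:3  d6:3  d7:0  d8:0  d9:0.
Shift WP2→2, WP3→6, WP4→8.
Schedule WP1@1, WP2@2, WP3@6, WP4@8: d1:3  d2:5  d3:5  d4:5  d5:5  d6:5  d7:5  d8:3  d9:3 — peak 5.
Total mover-days = 39 over 9 days ⇒ peak ≥ ⌈39/9⌉ = 5, so 5 is optimal.

5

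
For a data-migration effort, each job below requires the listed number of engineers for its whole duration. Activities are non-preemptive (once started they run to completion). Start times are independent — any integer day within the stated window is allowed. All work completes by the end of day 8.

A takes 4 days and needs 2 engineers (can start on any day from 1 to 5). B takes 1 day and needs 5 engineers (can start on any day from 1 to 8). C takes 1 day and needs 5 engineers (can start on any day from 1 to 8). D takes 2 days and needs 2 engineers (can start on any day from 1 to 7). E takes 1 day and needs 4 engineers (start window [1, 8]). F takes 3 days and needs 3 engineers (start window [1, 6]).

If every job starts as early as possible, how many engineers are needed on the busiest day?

Early-start schedule: A@1, B@1, C@1, D@1, E@1, F@1.
Load per day: day 1: 21, day 2: 7, day 3: 5, day 4: 2, day 5: 0, day 6: 0, day 7: 0, day 8: 0.
Peak is 21.

21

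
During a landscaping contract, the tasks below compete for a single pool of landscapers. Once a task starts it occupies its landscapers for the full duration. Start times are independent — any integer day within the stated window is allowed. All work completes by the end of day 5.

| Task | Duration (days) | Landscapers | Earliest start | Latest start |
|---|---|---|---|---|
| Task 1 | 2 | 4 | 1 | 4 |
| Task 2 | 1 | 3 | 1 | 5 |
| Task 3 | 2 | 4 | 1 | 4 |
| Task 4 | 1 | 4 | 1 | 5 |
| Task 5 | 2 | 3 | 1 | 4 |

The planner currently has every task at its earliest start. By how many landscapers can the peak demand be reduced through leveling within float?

11

Early-start peak: d1:18  d2:11  d3:0  d4:0  d5:0 ⇒ 18.
Leveled (Task 1@1, Task 2@1, Task 3@3, Task 4@5, Task 5@2): d1:7  d2:7  d3:7  d4:4  d5:4 ⇒ 7.
Reduction 18 − 7 = 11.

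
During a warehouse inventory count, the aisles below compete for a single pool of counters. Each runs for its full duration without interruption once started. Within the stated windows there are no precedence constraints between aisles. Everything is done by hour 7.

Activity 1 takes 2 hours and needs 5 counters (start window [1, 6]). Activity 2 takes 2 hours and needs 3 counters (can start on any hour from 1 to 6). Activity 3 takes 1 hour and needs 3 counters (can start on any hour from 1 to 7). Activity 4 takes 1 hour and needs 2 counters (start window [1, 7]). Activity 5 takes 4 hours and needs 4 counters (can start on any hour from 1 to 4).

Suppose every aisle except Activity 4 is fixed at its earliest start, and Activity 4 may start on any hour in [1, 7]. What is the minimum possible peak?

15

Activity 4@1: h1:17  h2:12  h3:4  h4:4  h5:0  h6:0  h7:0 → peak 17
Activity 4@2: h1:15  h2:14  h3:4  h4:4  h5:0  h6:0  h7:0 → peak 15
Activity 4@3: h1:15  h2:12  h3:6  h4:4  h5:0  h6:0  h7:0 → peak 15
Activity 4@4: h1:15  h2:12  h3:4  h4:6  h5:0  h6:0  h7:0 → peak 15
Activity 4@5: h1:15  h2:12  h3:4  h4:4  h5:2  h6:0  h7:0 → peak 15
Activity 4@6: h1:15  h2:12  h3:4  h4:4  h5:0  h6:2  h7:0 → peak 15
Activity 4@7: h1:15  h2:12  h3:4  h4:4  h5:0  h6:0  h7:2 → peak 15
Best is Activity 4@2, peak 15.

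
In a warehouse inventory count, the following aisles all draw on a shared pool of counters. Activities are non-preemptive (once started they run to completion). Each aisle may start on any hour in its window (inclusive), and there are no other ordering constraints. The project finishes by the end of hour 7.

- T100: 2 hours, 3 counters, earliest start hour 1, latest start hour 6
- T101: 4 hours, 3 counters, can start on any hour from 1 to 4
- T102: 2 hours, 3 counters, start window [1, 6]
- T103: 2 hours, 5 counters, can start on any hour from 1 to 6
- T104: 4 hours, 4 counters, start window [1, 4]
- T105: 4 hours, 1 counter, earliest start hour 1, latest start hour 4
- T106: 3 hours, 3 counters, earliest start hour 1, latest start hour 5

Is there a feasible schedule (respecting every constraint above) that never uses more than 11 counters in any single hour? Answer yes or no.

Schedule T100@1, T101@1, T102@1, T103@6, T104@3, T105@1, T106@3: h1:10  h2:10  h3:11  h4:11  h5:7  h6:9  h7:5 — peak 11 ≤ 11.

yes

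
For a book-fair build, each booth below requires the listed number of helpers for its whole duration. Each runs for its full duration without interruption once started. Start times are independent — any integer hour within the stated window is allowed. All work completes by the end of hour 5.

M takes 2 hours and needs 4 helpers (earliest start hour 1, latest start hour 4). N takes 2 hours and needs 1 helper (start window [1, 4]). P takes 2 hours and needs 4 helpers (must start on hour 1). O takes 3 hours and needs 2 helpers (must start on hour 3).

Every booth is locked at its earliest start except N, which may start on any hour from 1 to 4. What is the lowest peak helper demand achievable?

8

N@1: h1:9  h2:9  h3:2  h4:2  h5:2 → peak 9
N@2: h1:8  h2:9  h3:3  h4:2  h5:2 → peak 9
N@3: h1:8  h2:8  h3:3  h4:3  h5:2 → peak 8
N@4: h1:8  h2:8  h3:2  h4:3  h5:3 → peak 8
Best is N@3, peak 8.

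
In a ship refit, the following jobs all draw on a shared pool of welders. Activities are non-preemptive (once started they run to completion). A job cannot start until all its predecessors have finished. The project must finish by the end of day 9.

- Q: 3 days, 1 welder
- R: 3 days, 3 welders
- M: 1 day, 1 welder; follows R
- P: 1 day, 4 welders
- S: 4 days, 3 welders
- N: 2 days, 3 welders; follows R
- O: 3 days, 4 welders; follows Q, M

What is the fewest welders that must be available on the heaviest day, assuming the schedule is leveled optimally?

7

Early-start (Q@1, R@1, M@4, P@1, S@1, N@4, O@5) gives peak 11: d1:11  d2:7  d3:7  d4:7  d5:7  d6:4  d7:4  d8:0  d9:0.
Shift P→4, S→5, N→5, O→7.
Schedule Q@1, R@1, M@4, P@4, S@5, N@5, O@7: d1:4  d2:4  d3:4  d4:5  d5:6  d6:6  d7:7  d8:7  d9:4 — peak 7.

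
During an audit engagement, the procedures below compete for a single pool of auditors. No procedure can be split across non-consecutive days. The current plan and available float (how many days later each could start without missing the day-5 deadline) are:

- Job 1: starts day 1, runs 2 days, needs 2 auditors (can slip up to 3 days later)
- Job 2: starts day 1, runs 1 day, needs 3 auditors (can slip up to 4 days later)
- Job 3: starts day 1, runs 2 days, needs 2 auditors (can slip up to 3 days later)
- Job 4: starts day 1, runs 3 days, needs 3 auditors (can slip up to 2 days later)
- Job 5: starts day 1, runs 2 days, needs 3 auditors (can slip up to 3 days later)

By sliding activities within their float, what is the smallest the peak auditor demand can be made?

Early-start (Job 1@1, Job 2@1, Job 3@1, Job 4@1, Job 5@1) gives peak 13: d1:13  d2:10  d3:3  d4:0  d5:0.
Shift Job 3→2, Job 4→3, Job 5→4.
Schedule Job 1@1, Job 2@1, Job 3@2, Job 4@3, Job 5@4: d1:5  d2:4  d3:5  d4:6  d5:6 — peak 6.
Total auditor-days = 26 over 5 days ⇒ peak ≥ ⌈26/5⌉ = 6, so 6 is optimal.

6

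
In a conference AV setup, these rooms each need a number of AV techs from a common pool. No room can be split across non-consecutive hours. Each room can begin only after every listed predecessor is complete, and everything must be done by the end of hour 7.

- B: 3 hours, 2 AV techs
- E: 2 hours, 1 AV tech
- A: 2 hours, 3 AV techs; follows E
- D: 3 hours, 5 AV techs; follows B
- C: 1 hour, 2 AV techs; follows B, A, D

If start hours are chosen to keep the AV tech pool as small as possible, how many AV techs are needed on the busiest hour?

8

Schedule B@1, E@1, A@3, D@4, C@7: h1:3  h2:3  h3:5  h4:8  h5:5  h6:5  h7:2 — peak 8.
No arrangement of the 6 feasible schedules does better.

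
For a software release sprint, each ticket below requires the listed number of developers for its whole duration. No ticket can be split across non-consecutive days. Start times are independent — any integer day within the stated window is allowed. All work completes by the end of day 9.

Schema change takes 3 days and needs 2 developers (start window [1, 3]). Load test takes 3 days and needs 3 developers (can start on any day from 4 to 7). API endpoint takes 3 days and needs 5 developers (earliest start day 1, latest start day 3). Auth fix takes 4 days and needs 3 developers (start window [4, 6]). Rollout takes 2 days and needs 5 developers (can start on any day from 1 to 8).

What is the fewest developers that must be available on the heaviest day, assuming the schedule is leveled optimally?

Early-start (Schema change@1, Load test@4, API endpoint@1, Auth fix@4, Rollout@1) gives peak 12: d1:12  d2:12  d3:7  d4:6  d5:6  d6:6  d7:3  d8:0  d9:0.
Shift Rollout→8.
Schedule Schema change@1, Load test@4, API endpoint@1, Auth fix@4, Rollout@8: d1:7  d2:7  d3:7  d4:6  d5:6  d6:6  d7:3  d8:5  d9:5 — peak 7.

7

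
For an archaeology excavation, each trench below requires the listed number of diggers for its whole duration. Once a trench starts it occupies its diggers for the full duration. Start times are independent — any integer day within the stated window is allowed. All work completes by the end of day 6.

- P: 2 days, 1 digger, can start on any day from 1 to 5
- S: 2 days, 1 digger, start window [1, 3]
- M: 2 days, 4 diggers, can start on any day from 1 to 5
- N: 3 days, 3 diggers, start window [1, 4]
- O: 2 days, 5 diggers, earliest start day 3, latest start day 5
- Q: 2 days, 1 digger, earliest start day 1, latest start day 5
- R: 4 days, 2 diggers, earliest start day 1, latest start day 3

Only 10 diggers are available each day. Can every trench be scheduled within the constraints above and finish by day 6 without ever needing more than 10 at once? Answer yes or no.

yes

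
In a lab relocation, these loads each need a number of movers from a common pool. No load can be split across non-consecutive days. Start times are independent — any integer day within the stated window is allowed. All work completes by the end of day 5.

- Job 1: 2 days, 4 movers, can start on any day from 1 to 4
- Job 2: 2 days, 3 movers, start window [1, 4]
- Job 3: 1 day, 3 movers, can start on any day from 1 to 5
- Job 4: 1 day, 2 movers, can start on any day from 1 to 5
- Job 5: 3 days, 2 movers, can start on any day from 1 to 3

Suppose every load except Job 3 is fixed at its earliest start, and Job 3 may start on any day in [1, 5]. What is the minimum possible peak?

Job 3@1: d1:14  d2:9  d3:2  d4:0  d5:0 → peak 14
Job 3@2: d1:11  d2:12  d3:2  d4:0  d5:0 → peak 12
Job 3@3: d1:11  d2:9  d3:5  d4:0  d5:0 → peak 11
Job 3@4: d1:11  d2:9  d3:2  d4:3  d5:0 → peak 11
Job 3@5: d1:11  d2:9  d3:2  d4:0  d5:3 → peak 11
Best is Job 3@3, peak 11.

11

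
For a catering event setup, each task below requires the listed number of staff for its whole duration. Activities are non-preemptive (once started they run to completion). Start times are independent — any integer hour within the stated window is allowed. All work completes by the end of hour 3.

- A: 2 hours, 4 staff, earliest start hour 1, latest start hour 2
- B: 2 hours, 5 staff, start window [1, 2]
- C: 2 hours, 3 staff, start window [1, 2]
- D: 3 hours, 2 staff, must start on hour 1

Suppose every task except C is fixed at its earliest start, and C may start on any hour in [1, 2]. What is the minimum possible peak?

14

C@1: h1:14  h2:14  h3:2 → peak 14
C@2: h1:11  h2:14  h3:5 → peak 14
Best is C@1, peak 14.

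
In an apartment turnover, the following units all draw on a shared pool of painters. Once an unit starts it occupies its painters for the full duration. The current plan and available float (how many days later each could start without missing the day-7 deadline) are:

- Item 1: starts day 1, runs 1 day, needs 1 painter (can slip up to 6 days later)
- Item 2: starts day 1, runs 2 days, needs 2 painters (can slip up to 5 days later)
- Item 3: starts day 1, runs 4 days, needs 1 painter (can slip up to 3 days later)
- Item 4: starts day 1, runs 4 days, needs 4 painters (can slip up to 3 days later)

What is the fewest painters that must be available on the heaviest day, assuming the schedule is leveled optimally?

5

Early-start (Item 1@1, Item 2@1, Item 3@1, Item 4@1) gives peak 8: d1:8  d2:7  d3:5  d4:5  d5:0  d6:0  d7:0.
Shift Item 4→3.
Schedule Item 1@1, Item 2@1, Item 3@1, Item 4@3: d1:4  d2:3  d3:5  d4:5  d5:4  d6:4  d7:0 — peak 5.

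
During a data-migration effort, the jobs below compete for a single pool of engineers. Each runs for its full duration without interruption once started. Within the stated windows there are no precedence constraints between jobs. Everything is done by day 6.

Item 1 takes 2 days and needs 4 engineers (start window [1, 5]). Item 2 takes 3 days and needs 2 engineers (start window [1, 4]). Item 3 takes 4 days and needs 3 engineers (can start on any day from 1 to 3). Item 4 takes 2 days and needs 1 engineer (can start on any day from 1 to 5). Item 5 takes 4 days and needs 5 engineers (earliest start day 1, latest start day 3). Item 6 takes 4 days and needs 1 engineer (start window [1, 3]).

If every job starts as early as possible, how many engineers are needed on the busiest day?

Early-start schedule: Item 1@1, Item 2@1, Item 3@1, Item 4@1, Item 5@1, Item 6@1.
Load per day: day 1: 16, day 2: 16, day 3: 11, day 4: 9, day 5: 0, day 6: 0.
Peak is 16.

16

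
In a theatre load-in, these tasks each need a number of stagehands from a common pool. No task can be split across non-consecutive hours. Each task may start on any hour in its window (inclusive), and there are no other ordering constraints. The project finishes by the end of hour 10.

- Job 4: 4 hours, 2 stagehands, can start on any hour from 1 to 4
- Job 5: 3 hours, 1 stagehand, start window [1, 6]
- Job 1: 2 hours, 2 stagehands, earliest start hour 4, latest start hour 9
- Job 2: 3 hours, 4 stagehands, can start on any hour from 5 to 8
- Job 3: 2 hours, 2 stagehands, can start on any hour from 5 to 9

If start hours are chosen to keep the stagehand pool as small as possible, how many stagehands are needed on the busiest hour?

Early-start (Job 4@1, Job 5@1, Job 1@4, Job 2@5, Job 3@5) gives peak 8: h1:3  h2:3  h3:3  h4:4  h5:8  h6:6  h7:4  h8:0  h9:0  h10:0.
Shift Job 2→6, Job 3→9.
Schedule Job 4@1, Job 5@1, Job 1@4, Job 2@6, Job 3@9: h1:3  h2:3  h3:3  h4:4  h5:2  h6:4  h7:4  h8:4  h9:2  h10:2 — peak 4.
Total stagehand-hours = 31 over 10 hours ⇒ peak ≥ ⌈31/10⌉ = 4, so 4 is optimal.

4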